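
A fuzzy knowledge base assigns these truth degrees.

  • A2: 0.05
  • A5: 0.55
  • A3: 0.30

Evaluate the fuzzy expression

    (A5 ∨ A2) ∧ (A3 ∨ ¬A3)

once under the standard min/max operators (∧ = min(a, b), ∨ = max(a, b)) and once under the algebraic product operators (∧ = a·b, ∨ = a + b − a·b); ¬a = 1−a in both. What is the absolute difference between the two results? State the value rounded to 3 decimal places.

0.098

Under standard min/max:
  A5 ∨ A2 = max(a, b) on (0.55, 0.05) = 0.55
  ¬A3 = 1 − 0.30 = 0.70
  A3 ∨ ¬A3 = max(a, b) on (0.30, 0.70) = 0.70
  (A5 ∨ A2) ∧ (A3 ∨ ¬A3) = min(a, b) on (0.55, 0.70) = 0.55
  → value = 0.5500
Under algebraic product:
  A5 ∨ A2 = a + b − a·b on (0.5500, 0.0500) = 0.5725
  ¬A3 = 1 − 0.3000 = 0.7000
  A3 ∨ ¬A3 = a + b − a·b on (0.3000, 0.7000) = 0.7900
  (A5 ∨ A2) ∧ (A3 ∨ ¬A3) = a·b on (0.5725, 0.7900) = 0.4523
  → value = 0.4523
|0.5500 − 0.4523| = 0.098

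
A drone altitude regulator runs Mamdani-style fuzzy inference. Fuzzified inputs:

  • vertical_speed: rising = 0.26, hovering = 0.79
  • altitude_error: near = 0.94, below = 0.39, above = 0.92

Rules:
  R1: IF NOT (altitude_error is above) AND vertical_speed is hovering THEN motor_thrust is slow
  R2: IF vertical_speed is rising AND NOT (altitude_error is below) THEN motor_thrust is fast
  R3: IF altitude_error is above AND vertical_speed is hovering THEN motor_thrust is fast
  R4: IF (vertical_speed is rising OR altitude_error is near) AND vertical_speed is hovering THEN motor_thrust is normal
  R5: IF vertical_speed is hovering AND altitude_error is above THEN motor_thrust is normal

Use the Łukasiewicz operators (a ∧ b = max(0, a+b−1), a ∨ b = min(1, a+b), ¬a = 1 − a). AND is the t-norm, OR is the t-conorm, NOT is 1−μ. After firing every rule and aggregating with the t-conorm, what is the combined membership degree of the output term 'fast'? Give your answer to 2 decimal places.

R1: ¬above=1−0.92=0.08, hovering=0.79; AND[max(0, a+b−1)] → w = 0.00
R2: rising=0.26, ¬below=1−0.39=0.61; AND[max(0, a+b−1)] → w = 0.00
R3: above=0.92, hovering=0.79; AND[max(0, a+b−1)] → w = 0.71
R4: (rising=0.26 OR near=0.94) = 1.00; AND[max(0, a+b−1)] with hovering=0.79 → w = 0.79
R5: hovering=0.79, above=0.92; AND[max(0, a+b−1)] → w = 0.71
Rules with consequent 'fast': {R2, R3} → strengths 0.00, 0.71
Aggregate via t-conorm [min(1, a+b)]: 0.71

0.71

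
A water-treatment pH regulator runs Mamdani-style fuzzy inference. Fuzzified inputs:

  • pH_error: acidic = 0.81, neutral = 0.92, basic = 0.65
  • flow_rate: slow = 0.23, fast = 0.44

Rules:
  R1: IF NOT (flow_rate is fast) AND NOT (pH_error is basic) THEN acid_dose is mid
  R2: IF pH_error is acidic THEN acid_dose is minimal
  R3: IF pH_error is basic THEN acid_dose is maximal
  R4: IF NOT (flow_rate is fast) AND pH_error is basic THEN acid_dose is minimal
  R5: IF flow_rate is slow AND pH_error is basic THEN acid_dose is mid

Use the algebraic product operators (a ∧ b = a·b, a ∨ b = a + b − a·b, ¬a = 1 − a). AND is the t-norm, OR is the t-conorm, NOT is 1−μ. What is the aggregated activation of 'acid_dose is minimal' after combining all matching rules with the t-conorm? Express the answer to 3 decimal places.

0.879

R1: ¬fast=1−0.44=0.56, ¬basic=1−0.65=0.35; AND[a·b] → w = 0.1960
R2: acidic=0.81 → w = 0.8100
R3: basic=0.65 → w = 0.6500
R4: ¬fast=1−0.44=0.56, basic=0.65; AND[a·b] → w = 0.3640
R5: slow=0.23, basic=0.65; AND[a·b] → w = 0.1495
Rules with consequent 'minimal': {R2, R4} → strengths 0.8100, 0.3640
Aggregate via t-conorm [a + b − a·b]: 0.8792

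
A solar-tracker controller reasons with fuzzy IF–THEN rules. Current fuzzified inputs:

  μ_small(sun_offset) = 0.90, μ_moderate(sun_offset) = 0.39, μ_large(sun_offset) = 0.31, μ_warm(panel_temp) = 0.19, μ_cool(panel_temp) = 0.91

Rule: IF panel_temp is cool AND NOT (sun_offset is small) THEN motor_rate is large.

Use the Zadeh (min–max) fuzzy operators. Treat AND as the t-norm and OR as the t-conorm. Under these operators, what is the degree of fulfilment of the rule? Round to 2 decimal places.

firing strength: cool=0.91, ¬small=1−0.90=0.10; AND[min(a, b)] → w = 0.10

0.10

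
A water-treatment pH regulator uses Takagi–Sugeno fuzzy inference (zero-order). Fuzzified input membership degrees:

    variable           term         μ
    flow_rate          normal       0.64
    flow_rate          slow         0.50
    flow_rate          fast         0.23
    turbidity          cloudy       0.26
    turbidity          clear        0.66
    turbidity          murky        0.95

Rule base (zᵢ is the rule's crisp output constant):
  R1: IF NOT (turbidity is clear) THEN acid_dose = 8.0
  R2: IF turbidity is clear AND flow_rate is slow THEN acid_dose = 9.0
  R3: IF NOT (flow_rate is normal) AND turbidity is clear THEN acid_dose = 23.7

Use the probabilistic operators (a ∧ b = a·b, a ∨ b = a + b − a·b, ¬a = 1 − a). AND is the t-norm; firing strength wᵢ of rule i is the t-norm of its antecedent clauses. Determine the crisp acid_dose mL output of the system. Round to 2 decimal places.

12.47

R1 (z=8.0): ¬clear=1−0.66=0.34 → w = 0.3400
R2 (z=9.0): clear=0.66, slow=0.50; AND[a·b] → w = 0.3300
R3 (z=23.7): ¬normal=1−0.64=0.36, clear=0.66; AND[a·b] → w = 0.2376
Weighted average = (0.3400·8.0 + 0.3300·9.0 + 0.2376·23.7) / (0.3400 + 0.3300 + 0.2376)
  = 11.3211 / 0.9076 = 12.47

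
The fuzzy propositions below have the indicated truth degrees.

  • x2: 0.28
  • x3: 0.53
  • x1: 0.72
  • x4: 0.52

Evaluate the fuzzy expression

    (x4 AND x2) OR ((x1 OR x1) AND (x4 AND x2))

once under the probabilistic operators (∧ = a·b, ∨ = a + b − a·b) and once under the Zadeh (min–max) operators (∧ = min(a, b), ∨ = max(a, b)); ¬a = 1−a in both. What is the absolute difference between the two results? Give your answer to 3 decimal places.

0.020

Under probabilistic:
  x4 AND x2 = a·b on (0.5200, 0.2800) = 0.1456
  x1 OR x1 = a + b − a·b on (0.7200, 0.7200) = 0.9216
  x4 AND x2 = a·b on (0.5200, 0.2800) = 0.1456
  (x1 OR x1) AND (x4 AND x2) = a·b on (0.9216, 0.1456) = 0.1342
  (x4 AND x2) OR ((x1 OR x1) AND (x4 AND x2)) = a + b − a·b on (0.1456, 0.1342) = 0.2602
  → value = 0.2602
Under Zadeh (min–max):
  x4 AND x2 = min(a, b) on (0.52, 0.28) = 0.28
  x1 OR x1 = max(a, b) on (0.72, 0.72) = 0.72
  x4 AND x2 = min(a, b) on (0.52, 0.28) = 0.28
  (x1 OR x1) AND (x4 AND x2) = min(a, b) on (0.72, 0.28) = 0.28
  (x4 AND x2) OR ((x1 OR x1) AND (x4 AND x2)) = max(a, b) on (0.28, 0.28) = 0.28
  → value = 0.2800
|0.2602 − 0.2800| = 0.020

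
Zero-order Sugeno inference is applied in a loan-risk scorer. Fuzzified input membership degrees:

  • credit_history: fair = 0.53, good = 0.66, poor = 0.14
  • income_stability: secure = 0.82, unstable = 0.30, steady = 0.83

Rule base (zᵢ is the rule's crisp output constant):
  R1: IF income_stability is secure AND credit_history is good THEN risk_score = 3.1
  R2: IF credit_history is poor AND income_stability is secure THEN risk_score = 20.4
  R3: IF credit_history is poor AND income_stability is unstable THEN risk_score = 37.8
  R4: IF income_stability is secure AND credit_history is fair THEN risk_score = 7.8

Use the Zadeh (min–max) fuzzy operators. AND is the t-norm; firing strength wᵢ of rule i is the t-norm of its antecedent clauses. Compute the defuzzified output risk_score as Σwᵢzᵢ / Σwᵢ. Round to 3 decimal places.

9.747

R1 (z=3.1): secure=0.82, good=0.66; AND[min(a, b)] → w = 0.66
R2 (z=20.4): poor=0.14, secure=0.82; AND[min(a, b)] → w = 0.14
R3 (z=37.8): poor=0.14, unstable=0.30; AND[min(a, b)] → w = 0.14
R4 (z=7.8): secure=0.82, fair=0.53; AND[min(a, b)] → w = 0.53
Weighted average = (0.66·3.1 + 0.14·20.4 + 0.14·37.8 + 0.53·7.8) / (0.66 + 0.14 + 0.14 + 0.53)
  = 14.3280 / 1.4700 = 9.747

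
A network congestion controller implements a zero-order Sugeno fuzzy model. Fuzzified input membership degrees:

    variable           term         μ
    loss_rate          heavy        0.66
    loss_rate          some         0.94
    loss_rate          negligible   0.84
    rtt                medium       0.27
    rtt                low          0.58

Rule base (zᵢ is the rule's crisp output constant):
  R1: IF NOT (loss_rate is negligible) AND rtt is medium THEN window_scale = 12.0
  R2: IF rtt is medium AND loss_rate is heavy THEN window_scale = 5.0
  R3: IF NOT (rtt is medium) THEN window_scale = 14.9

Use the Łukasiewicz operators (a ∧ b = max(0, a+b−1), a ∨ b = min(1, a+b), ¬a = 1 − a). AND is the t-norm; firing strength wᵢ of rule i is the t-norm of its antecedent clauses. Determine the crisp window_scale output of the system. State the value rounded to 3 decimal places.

14.900

R1 (z=12.0): ¬negligible=1−0.84=0.16, medium=0.27; AND[max(0, a+b−1)] → w = 0.00
R2 (z=5.0): medium=0.27, heavy=0.66; AND[max(0, a+b−1)] → w = 0.00
R3 (z=14.9): ¬medium=1−0.27=0.73 → w = 0.73
Weighted average = (0.00·12.0 + 0.00·5.0 + 0.73·14.9) / (0.00 + 0.00 + 0.73)
  = 10.8770 / 0.7300 = 14.900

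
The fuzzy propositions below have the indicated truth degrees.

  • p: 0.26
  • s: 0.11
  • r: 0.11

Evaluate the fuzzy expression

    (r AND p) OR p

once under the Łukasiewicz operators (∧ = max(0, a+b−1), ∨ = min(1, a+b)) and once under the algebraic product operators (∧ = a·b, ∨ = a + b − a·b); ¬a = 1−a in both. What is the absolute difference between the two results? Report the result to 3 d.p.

0.021

Under Łukasiewicz:
  r AND p = max(0, a+b−1) on (0.11, 0.26) = 0.00
  (r AND p) OR p = min(1, a+b) on (0.00, 0.26) = 0.26
  → value = 0.2600
Under algebraic product:
  r AND p = a·b on (0.1100, 0.2600) = 0.0286
  (r AND p) OR p = a + b − a·b on (0.0286, 0.2600) = 0.2812
  → value = 0.2812
|0.2600 − 0.2812| = 0.021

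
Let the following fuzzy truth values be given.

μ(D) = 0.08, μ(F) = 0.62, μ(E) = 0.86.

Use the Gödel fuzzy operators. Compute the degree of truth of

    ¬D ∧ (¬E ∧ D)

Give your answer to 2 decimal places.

0.08

¬D = 1 − 0.08 = 0.92
¬E = 1 − 0.86 = 0.14
¬E ∧ D = min(a, b) on (0.14, 0.08) = 0.08
¬D ∧ (¬E ∧ D) = min(a, b) on (0.92, 0.08) = 0.08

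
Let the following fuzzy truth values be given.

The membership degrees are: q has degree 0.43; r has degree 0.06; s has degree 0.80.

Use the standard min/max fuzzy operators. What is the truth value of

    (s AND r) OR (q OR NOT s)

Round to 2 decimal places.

s AND r = min(a, b) on (0.80, 0.06) = 0.06
NOT s = 1 − 0.80 = 0.20
q OR NOT s = max(a, b) on (0.43, 0.20) = 0.43
(s AND r) OR (q OR NOT s) = max(a, b) on (0.06, 0.43) = 0.43

0.43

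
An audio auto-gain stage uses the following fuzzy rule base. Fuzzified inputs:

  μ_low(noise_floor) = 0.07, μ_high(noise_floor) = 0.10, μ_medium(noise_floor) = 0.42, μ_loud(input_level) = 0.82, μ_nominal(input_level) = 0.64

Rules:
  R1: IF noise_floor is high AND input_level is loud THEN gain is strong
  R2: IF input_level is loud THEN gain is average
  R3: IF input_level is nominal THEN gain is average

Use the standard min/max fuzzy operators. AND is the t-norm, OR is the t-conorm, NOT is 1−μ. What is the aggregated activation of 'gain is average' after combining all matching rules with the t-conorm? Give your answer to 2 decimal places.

R1: high=0.10, loud=0.82; AND[min(a, b)] → w = 0.10
R2: loud=0.82 → w = 0.82
R3: nominal=0.64 → w = 0.64
Rules with consequent 'average': {R2, R3} → strengths 0.82, 0.64
Aggregate via t-conorm [max(a, b)]: 0.82

0.82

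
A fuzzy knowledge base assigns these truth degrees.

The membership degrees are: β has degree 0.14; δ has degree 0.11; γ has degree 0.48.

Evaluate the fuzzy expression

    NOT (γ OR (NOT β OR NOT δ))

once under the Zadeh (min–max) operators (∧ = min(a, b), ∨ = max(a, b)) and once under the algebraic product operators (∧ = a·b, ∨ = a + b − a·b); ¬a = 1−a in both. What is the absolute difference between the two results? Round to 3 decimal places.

0.102

Under Zadeh (min–max):
  NOT β = 1 − 0.14 = 0.86
  NOT δ = 1 − 0.11 = 0.89
  NOT β OR NOT δ = max(a, b) on (0.86, 0.89) = 0.89
  γ OR (NOT β OR NOT δ) = max(a, b) on (0.48, 0.89) = 0.89
  NOT (γ OR (NOT β OR NOT δ)) = 1 − 0.89 = 0.11
  → value = 0.1100
Under algebraic product:
  NOT β = 1 − 0.1400 = 0.8600
  NOT δ = 1 − 0.1100 = 0.8900
  NOT β OR NOT δ = a + b − a·b on (0.8600, 0.8900) = 0.9846
  γ OR (NOT β OR NOT δ) = a + b − a·b on (0.4800, 0.9846) = 0.9920
  NOT (γ OR (NOT β OR NOT δ)) = 1 − 0.9920 = 0.0080
  → value = 0.0080
|0.1100 − 0.0080| = 0.102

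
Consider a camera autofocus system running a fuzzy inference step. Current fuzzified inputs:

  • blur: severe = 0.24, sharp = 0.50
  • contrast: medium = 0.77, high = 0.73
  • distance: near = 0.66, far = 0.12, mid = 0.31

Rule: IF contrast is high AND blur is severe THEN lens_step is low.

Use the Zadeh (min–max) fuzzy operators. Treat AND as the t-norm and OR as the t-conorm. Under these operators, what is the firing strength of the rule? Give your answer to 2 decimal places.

firing strength: high=0.73, severe=0.24; AND[min(a, b)] → w = 0.24

0.24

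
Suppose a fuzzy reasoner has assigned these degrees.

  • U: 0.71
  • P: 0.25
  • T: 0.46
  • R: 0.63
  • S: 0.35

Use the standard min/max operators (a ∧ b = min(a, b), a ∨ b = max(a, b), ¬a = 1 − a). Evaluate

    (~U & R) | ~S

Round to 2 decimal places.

0.65

~U = 1 − 0.71 = 0.29
~U & R = min(a, b) on (0.29, 0.63) = 0.29
~S = 1 − 0.35 = 0.65
(~U & R) | ~S = max(a, b) on (0.29, 0.65) = 0.65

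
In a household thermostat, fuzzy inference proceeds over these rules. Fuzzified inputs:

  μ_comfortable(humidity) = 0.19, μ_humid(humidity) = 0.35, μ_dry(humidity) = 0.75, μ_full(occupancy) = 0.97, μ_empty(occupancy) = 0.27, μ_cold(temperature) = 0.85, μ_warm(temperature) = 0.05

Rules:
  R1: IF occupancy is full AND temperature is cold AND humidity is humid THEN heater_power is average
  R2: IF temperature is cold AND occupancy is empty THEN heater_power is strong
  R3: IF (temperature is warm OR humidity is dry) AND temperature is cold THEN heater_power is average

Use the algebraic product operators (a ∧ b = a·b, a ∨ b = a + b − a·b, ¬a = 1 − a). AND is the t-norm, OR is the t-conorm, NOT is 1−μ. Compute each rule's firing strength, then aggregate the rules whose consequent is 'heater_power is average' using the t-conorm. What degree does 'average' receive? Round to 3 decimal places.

R1: full=0.97, cold=0.85, humid=0.35; AND[a·b] → w = 0.2886
R2: cold=0.85, empty=0.27; AND[a·b] → w = 0.2295
R3: (warm=0.05 OR dry=0.75) = 0.7625; AND[a·b] with cold=0.85 → w = 0.6481
Rules with consequent 'average': {R1, R3} → strengths 0.2886, 0.6481
Aggregate via t-conorm [a + b − a·b]: 0.7497

0.750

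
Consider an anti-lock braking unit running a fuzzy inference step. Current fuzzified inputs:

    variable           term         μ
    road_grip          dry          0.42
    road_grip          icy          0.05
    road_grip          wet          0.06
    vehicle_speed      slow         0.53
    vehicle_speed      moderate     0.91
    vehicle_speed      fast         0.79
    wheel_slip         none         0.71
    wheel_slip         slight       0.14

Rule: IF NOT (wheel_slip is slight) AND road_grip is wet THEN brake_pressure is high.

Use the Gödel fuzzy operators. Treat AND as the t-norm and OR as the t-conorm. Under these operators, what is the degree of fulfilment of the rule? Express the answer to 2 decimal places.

firing strength: ¬slight=1−0.14=0.86, wet=0.06; AND[min(a, b)] → w = 0.06

0.06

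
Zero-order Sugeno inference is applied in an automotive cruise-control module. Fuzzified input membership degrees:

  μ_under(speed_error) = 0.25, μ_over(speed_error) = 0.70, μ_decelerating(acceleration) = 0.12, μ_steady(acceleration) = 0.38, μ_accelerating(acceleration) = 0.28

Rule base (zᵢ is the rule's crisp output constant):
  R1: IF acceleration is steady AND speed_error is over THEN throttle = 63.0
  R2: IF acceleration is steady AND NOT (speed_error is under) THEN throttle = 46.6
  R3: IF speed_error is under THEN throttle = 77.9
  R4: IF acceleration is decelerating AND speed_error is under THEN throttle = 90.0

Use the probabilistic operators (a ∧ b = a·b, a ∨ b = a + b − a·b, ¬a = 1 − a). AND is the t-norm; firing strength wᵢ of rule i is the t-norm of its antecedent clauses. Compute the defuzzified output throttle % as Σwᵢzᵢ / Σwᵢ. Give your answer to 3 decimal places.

R1 (z=63.0): steady=0.38, over=0.70; AND[a·b] → w = 0.2660
R2 (z=46.6): steady=0.38, ¬under=1−0.25=0.75; AND[a·b] → w = 0.2850
R3 (z=77.9): under=0.25 → w = 0.2500
R4 (z=90.0): decelerating=0.12, under=0.25; AND[a·b] → w = 0.0300
Weighted average = (0.2660·63.0 + 0.2850·46.6 + 0.2500·77.9 + 0.0300·90.0) / (0.2660 + 0.2850 + 0.2500 + 0.0300)
  = 52.2140 / 0.8310 = 62.833

62.833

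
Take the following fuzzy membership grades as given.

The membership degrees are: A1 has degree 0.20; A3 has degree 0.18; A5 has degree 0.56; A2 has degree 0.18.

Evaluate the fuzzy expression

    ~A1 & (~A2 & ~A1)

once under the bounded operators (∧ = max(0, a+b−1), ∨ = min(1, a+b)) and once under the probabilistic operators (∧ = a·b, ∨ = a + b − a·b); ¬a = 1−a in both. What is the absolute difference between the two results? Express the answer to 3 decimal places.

0.105

Under bounded:
  ~A1 = 1 − 0.20 = 0.80
  ~A2 = 1 − 0.18 = 0.82
  ~A1 = 1 − 0.20 = 0.80
  ~A2 & ~A1 = max(0, a+b−1) on (0.82, 0.80) = 0.62
  ~A1 & (~A2 & ~A1) = max(0, a+b−1) on (0.80, 0.62) = 0.42
  → value = 0.4200
Under probabilistic:
  ~A1 = 1 − 0.2000 = 0.8000
  ~A2 = 1 − 0.1800 = 0.8200
  ~A1 = 1 − 0.2000 = 0.8000
  ~A2 & ~A1 = a·b on (0.8200, 0.8000) = 0.6560
  ~A1 & (~A2 & ~A1) = a·b on (0.8000, 0.6560) = 0.5248
  → value = 0.5248
|0.4200 − 0.5248| = 0.105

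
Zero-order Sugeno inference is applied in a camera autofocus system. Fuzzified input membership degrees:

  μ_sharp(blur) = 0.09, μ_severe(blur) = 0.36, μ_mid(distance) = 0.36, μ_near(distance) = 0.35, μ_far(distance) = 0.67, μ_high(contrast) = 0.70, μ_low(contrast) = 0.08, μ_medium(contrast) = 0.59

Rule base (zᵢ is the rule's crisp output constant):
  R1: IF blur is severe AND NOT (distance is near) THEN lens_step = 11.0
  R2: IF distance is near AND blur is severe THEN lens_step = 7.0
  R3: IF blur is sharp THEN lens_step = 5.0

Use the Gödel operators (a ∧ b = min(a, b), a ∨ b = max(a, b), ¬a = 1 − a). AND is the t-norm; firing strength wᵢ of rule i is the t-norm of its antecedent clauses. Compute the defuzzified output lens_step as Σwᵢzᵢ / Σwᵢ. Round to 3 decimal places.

R1 (z=11.0): severe=0.36, ¬near=1−0.35=0.65; AND[min(a, b)] → w = 0.36
R2 (z=7.0): near=0.35, severe=0.36; AND[min(a, b)] → w = 0.35
R3 (z=5.0): sharp=0.09 → w = 0.09
Weighted average = (0.36·11.0 + 0.35·7.0 + 0.09·5.0) / (0.36 + 0.35 + 0.09)
  = 6.8600 / 0.8000 = 8.575

8.575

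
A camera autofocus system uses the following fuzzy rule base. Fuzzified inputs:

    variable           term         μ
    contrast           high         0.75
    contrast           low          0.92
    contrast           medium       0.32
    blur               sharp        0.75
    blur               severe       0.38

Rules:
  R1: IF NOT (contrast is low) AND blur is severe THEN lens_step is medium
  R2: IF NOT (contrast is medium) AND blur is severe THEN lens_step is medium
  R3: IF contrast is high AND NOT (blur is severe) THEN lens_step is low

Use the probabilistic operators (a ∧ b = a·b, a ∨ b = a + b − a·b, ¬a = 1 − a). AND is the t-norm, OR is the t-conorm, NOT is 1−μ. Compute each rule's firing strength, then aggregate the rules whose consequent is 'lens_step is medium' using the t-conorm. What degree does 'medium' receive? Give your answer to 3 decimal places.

R1: ¬low=1−0.92=0.08, severe=0.38; AND[a·b] → w = 0.0304
R2: ¬medium=1−0.32=0.68, severe=0.38; AND[a·b] → w = 0.2584
R3: high=0.75, ¬severe=1−0.38=0.62; AND[a·b] → w = 0.4650
Rules with consequent 'medium': {R1, R2} → strengths 0.0304, 0.2584
Aggregate via t-conorm [a + b − a·b]: 0.2809

0.281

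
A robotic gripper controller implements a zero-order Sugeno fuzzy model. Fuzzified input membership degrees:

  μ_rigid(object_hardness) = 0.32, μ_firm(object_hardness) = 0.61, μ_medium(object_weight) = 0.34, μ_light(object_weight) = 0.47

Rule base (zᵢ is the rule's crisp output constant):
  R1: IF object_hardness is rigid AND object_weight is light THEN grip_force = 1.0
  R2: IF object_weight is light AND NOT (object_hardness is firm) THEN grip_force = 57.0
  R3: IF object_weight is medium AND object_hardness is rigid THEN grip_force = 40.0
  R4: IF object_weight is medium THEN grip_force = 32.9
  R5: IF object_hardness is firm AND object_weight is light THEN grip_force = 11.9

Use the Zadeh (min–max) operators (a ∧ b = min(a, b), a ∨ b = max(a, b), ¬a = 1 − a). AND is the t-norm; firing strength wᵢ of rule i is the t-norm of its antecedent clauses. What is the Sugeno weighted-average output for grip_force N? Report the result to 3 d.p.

R1 (z=1.0): rigid=0.32, light=0.47; AND[min(a, b)] → w = 0.32
R2 (z=57.0): light=0.47, ¬firm=1−0.61=0.39; AND[min(a, b)] → w = 0.39
R3 (z=40.0): medium=0.34, rigid=0.32; AND[min(a, b)] → w = 0.32
R4 (z=32.9): medium=0.34 → w = 0.34
R5 (z=11.9): firm=0.61, light=0.47; AND[min(a, b)] → w = 0.47
Weighted average = (0.32·1.0 + 0.39·57.0 + 0.32·40.0 + 0.34·32.9 + 0.47·11.9) / (0.32 + 0.39 + 0.32 + 0.34 + 0.47)
  = 52.1290 / 1.8400 = 28.331

28.331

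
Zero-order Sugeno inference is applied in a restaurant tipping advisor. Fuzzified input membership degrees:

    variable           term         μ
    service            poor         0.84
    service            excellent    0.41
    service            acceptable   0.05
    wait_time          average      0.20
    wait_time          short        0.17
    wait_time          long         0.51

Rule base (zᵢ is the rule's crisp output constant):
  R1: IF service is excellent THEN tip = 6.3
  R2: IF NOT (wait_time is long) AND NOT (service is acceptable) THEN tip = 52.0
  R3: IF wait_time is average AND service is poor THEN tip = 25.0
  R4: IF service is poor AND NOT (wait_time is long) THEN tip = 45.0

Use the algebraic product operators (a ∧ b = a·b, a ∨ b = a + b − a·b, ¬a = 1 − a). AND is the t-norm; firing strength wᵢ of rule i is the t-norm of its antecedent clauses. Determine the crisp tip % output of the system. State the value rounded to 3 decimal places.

34.026

R1 (z=6.3): excellent=0.41 → w = 0.4100
R2 (z=52.0): ¬long=1−0.51=0.49, ¬acceptable=1−0.05=0.95; AND[a·b] → w = 0.4655
R3 (z=25.0): average=0.20, poor=0.84; AND[a·b] → w = 0.1680
R4 (z=45.0): poor=0.84, ¬long=1−0.51=0.49; AND[a·b] → w = 0.4116
Weighted average = (0.4100·6.3 + 0.4655·52.0 + 0.1680·25.0 + 0.4116·45.0) / (0.4100 + 0.4655 + 0.1680 + 0.4116)
  = 49.5110 / 1.4551 = 34.026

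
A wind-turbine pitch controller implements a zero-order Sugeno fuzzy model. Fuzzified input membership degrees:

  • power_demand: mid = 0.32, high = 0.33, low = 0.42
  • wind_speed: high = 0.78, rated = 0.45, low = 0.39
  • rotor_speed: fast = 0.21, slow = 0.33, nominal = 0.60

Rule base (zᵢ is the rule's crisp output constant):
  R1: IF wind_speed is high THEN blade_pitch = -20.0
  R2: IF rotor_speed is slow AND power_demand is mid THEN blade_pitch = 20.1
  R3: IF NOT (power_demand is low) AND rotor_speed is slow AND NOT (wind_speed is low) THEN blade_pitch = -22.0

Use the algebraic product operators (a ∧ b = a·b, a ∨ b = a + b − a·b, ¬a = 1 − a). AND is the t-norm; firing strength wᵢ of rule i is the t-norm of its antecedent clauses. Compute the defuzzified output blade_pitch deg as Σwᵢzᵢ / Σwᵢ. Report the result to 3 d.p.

R1 (z=-20.0): high=0.78 → w = 0.7800
R2 (z=20.1): slow=0.33, mid=0.32; AND[a·b] → w = 0.1056
R3 (z=-22.0): ¬low=1−0.42=0.58, slow=0.33, ¬low=1−0.39=0.61; AND[a·b] → w = 0.1168
Weighted average = (0.7800·-20.0 + 0.1056·20.1 + 0.1168·-22.0) / (0.7800 + 0.1056 + 0.1168)
  = -16.0460 / 1.0024 = -16.008

-16.008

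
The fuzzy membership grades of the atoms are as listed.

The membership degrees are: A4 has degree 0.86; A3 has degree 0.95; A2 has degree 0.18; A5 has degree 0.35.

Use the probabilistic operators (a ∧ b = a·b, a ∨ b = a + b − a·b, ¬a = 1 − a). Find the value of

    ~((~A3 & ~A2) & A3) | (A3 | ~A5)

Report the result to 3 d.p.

0.999

~A3 = 1 − 0.9500 = 0.0500
~A2 = 1 − 0.1800 = 0.8200
~A3 & ~A2 = a·b on (0.0500, 0.8200) = 0.0410
(~A3 & ~A2) & A3 = a·b on (0.0410, 0.9500) = 0.0390
~((~A3 & ~A2) & A3) = 1 − 0.0390 = 0.9610
~A5 = 1 − 0.3500 = 0.6500
A3 | ~A5 = a + b − a·b on (0.9500, 0.6500) = 0.9825
~((~A3 & ~A2) & A3) | (A3 | ~A5) = a + b − a·b on (0.9610, 0.9825) = 0.9993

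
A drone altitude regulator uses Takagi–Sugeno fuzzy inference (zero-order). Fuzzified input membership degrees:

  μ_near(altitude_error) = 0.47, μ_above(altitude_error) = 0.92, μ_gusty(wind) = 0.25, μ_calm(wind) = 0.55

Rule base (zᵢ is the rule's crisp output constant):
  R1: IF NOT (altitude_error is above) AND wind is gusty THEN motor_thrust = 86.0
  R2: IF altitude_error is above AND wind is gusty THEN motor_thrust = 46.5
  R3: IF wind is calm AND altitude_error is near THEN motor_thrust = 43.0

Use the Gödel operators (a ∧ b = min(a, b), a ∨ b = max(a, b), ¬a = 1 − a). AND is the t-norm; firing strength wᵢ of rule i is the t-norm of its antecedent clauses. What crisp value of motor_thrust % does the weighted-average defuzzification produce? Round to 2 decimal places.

48.39

R1 (z=86.0): ¬above=1−0.92=0.08, gusty=0.25; AND[min(a, b)] → w = 0.08
R2 (z=46.5): above=0.92, gusty=0.25; AND[min(a, b)] → w = 0.25
R3 (z=43.0): calm=0.55, near=0.47; AND[min(a, b)] → w = 0.47
Weighted average = (0.08·86.0 + 0.25·46.5 + 0.47·43.0) / (0.08 + 0.25 + 0.47)
  = 38.7150 / 0.8000 = 48.39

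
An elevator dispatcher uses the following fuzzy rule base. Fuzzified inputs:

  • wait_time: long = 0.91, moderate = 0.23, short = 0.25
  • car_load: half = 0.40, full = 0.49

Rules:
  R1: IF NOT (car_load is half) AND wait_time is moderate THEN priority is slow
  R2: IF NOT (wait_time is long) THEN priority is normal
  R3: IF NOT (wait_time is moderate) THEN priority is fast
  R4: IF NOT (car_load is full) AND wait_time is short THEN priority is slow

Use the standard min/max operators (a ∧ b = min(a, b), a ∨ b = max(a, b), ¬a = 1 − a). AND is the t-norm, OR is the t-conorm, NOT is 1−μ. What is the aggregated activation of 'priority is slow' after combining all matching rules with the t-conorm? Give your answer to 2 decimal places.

R1: ¬half=1−0.40=0.60, moderate=0.23; AND[min(a, b)] → w = 0.23
R2: ¬long=1−0.91=0.09 → w = 0.09
R3: ¬moderate=1−0.23=0.77 → w = 0.77
R4: ¬full=1−0.49=0.51, short=0.25; AND[min(a, b)] → w = 0.25
Rules with consequent 'slow': {R1, R4} → strengths 0.23, 0.25
Aggregate via t-conorm [max(a, b)]: 0.25

0.25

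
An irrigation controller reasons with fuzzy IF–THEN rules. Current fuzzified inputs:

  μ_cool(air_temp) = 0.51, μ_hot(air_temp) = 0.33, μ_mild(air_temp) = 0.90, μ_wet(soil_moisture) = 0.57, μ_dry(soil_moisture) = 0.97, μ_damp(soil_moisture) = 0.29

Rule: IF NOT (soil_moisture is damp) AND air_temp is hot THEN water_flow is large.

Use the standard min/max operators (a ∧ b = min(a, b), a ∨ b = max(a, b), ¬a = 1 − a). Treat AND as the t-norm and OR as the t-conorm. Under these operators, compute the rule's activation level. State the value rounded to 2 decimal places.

0.33

firing strength: ¬damp=1−0.29=0.71, hot=0.33; AND[min(a, b)] → w = 0.33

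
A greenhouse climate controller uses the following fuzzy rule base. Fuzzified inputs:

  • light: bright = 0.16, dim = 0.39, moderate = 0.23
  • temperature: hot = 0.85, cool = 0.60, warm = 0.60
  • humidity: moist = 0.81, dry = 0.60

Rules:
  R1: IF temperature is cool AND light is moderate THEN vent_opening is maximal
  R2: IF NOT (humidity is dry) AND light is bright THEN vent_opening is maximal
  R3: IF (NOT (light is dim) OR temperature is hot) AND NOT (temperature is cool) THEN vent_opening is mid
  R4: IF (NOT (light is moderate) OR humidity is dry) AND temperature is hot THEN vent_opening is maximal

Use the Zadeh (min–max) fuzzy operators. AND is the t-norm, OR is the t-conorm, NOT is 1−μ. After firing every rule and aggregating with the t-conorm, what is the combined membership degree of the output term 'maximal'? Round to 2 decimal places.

R1: cool=0.60, moderate=0.23; AND[min(a, b)] → w = 0.23
R2: ¬dry=1−0.60=0.40, bright=0.16; AND[min(a, b)] → w = 0.16
R3: (¬dim=1−0.39=0.61 OR hot=0.85) = 0.85; AND[min(a, b)] with ¬cool=1−0.60=0.40 → w = 0.40
R4: (¬moderate=1−0.23=0.77 OR dry=0.60) = 0.77; AND[min(a, b)] with hot=0.85 → w = 0.77
Rules with consequent 'maximal': {R1, R2, R4} → strengths 0.23, 0.16, 0.77
Aggregate via t-conorm [max(a, b)]: 0.77

0.77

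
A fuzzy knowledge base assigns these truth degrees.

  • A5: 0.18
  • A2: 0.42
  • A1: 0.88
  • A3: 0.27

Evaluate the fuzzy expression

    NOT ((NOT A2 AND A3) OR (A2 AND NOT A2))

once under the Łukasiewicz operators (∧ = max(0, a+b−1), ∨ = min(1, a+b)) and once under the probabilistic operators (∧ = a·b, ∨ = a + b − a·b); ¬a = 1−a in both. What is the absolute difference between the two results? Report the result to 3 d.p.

0.362

Under Łukasiewicz:
  NOT A2 = 1 − 0.42 = 0.58
  NOT A2 AND A3 = max(0, a+b−1) on (0.58, 0.27) = 0.00
  NOT A2 = 1 − 0.42 = 0.58
  A2 AND NOT A2 = max(0, a+b−1) on (0.42, 0.58) = 0.00
  (NOT A2 AND A3) OR (A2 AND NOT A2) = min(1, a+b) on (0.00, 0.00) = 0.00
  NOT ((NOT A2 AND A3) OR (A2 AND NOT A2)) = 1 − 0.00 = 1.00
  → value = 1.0000
Under probabilistic:
  NOT A2 = 1 − 0.4200 = 0.5800
  NOT A2 AND A3 = a·b on (0.5800, 0.2700) = 0.1566
  NOT A2 = 1 − 0.4200 = 0.5800
  A2 AND NOT A2 = a·b on (0.4200, 0.5800) = 0.2436
  (NOT A2 AND A3) OR (A2 AND NOT A2) = a + b − a·b on (0.1566, 0.2436) = 0.3621
  NOT ((NOT A2 AND A3) OR (A2 AND NOT A2)) = 1 − 0.3621 = 0.6379
  → value = 0.6379
|1.0000 − 0.6379| = 0.362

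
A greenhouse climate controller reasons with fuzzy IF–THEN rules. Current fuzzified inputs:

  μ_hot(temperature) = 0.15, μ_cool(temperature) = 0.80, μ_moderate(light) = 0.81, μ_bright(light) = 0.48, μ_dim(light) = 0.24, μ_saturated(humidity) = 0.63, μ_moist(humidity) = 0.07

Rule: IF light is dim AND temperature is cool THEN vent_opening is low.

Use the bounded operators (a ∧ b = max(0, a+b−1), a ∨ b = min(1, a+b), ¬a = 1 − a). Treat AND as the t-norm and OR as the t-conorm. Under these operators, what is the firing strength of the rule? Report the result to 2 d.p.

firing strength: dim=0.24, cool=0.80; AND[max(0, a+b−1)] → w = 0.04

0.04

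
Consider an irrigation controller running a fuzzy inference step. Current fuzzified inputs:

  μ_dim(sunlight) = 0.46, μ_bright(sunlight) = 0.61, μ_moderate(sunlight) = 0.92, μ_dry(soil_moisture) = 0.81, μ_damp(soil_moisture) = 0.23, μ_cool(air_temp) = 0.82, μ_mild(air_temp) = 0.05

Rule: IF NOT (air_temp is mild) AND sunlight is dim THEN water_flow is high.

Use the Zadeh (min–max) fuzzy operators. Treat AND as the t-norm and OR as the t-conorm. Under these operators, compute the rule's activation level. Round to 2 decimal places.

0.46

firing strength: ¬mild=1−0.05=0.95, dim=0.46; AND[min(a, b)] → w = 0.46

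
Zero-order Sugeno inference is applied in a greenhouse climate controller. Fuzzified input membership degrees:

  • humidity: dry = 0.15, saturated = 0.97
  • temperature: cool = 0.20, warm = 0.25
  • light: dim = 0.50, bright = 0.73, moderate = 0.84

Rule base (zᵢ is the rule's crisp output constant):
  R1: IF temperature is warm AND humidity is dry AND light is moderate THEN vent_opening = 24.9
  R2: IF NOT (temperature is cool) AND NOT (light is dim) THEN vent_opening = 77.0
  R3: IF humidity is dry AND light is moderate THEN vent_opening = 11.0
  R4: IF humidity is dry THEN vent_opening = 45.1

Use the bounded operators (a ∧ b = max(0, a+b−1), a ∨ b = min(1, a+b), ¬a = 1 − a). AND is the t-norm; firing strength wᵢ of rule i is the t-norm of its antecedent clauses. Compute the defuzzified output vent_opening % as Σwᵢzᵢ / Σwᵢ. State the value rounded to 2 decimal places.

R1 (z=24.9): warm=0.25, dry=0.15, moderate=0.84; AND[max(0, a+b−1)] → w = 0.00
R2 (z=77.0): ¬cool=1−0.20=0.80, ¬dim=1−0.50=0.50; AND[max(0, a+b−1)] → w = 0.30
R3 (z=11.0): dry=0.15, moderate=0.84; AND[max(0, a+b−1)] → w = 0.00
R4 (z=45.1): dry=0.15 → w = 0.15
Weighted average = (0.00·24.9 + 0.30·77.0 + 0.00·11.0 + 0.15·45.1) / (0.00 + 0.30 + 0.00 + 0.15)
  = 29.8650 / 0.4500 = 66.37

66.37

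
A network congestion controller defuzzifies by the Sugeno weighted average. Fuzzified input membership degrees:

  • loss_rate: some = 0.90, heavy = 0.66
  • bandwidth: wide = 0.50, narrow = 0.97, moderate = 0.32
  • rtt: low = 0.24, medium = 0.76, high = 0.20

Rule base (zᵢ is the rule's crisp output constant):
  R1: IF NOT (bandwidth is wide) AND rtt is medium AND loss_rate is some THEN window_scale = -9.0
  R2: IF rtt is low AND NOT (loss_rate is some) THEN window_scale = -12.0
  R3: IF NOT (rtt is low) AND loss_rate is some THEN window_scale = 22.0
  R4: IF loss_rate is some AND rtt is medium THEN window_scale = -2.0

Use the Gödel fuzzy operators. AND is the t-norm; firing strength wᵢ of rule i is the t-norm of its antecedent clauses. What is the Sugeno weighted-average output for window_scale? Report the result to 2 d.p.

4.48

R1 (z=-9.0): ¬wide=1−0.50=0.50, medium=0.76, some=0.90; AND[min(a, b)] → w = 0.50
R2 (z=-12.0): low=0.24, ¬some=1−0.90=0.10; AND[min(a, b)] → w = 0.10
R3 (z=22.0): ¬low=1−0.24=0.76, some=0.90; AND[min(a, b)] → w = 0.76
R4 (z=-2.0): some=0.90, medium=0.76; AND[min(a, b)] → w = 0.76
Weighted average = (0.50·-9.0 + 0.10·-12.0 + 0.76·22.0 + 0.76·-2.0) / (0.50 + 0.10 + 0.76 + 0.76)
  = 9.5000 / 2.1200 = 4.48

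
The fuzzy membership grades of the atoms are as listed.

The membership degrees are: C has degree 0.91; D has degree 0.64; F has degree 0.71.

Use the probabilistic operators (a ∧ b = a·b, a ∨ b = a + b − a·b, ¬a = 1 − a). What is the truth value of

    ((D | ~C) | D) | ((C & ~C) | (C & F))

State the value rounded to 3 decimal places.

~C = 1 − 0.9100 = 0.0900
D | ~C = a + b − a·b on (0.6400, 0.0900) = 0.6724
(D | ~C) | D = a + b − a·b on (0.6724, 0.6400) = 0.8821
~C = 1 − 0.9100 = 0.0900
C & ~C = a·b on (0.9100, 0.0900) = 0.0819
C & F = a·b on (0.9100, 0.7100) = 0.6461
(C & ~C) | (C & F) = a + b − a·b on (0.0819, 0.6461) = 0.6751
((D | ~C) | D) | ((C & ~C) | (C & F)) = a + b − a·b on (0.8821, 0.6751) = 0.9617

0.962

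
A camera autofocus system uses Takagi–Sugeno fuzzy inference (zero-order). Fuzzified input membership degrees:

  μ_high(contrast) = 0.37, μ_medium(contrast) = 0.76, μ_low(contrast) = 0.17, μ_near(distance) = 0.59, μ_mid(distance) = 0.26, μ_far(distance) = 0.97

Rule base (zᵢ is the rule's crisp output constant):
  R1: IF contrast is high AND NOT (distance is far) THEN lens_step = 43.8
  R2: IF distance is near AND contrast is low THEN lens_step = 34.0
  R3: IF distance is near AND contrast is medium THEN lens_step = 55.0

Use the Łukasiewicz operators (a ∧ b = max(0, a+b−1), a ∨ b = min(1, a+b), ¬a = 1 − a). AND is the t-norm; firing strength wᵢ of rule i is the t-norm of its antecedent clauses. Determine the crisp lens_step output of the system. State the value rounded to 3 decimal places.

55.000

R1 (z=43.8): high=0.37, ¬far=1−0.97=0.03; AND[max(0, a+b−1)] → w = 0.00
R2 (z=34.0): near=0.59, low=0.17; AND[max(0, a+b−1)] → w = 0.00
R3 (z=55.0): near=0.59, medium=0.76; AND[max(0, a+b−1)] → w = 0.35
Weighted average = (0.00·43.8 + 0.00·34.0 + 0.35·55.0) / (0.00 + 0.00 + 0.35)
  = 19.2500 / 0.3500 = 55.000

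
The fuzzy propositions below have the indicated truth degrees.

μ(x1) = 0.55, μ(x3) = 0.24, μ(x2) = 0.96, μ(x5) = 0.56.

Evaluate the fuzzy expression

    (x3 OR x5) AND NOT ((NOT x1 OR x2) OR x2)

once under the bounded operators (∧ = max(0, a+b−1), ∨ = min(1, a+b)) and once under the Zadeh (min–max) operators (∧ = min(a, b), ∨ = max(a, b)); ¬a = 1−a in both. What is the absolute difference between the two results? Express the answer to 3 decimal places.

0.040

Under bounded:
  x3 OR x5 = min(1, a+b) on (0.24, 0.56) = 0.80
  NOT x1 = 1 − 0.55 = 0.45
  NOT x1 OR x2 = min(1, a+b) on (0.45, 0.96) = 1.00
  (NOT x1 OR x2) OR x2 = min(1, a+b) on (1.00, 0.96) = 1.00
  NOT ((NOT x1 OR x2) OR x2) = 1 − 1.00 = 0.00
  (x3 OR x5) AND NOT ((NOT x1 OR x2) OR x2) = max(0, a+b−1) on (0.80, 0.00) = 0.00
  → value = 0.0000
Under Zadeh (min–max):
  x3 OR x5 = max(a, b) on (0.24, 0.56) = 0.56
  NOT x1 = 1 − 0.55 = 0.45
  NOT x1 OR x2 = max(a, b) on (0.45, 0.96) = 0.96
  (NOT x1 OR x2) OR x2 = max(a, b) on (0.96, 0.96) = 0.96
  NOT ((NOT x1 OR x2) OR x2) = 1 − 0.96 = 0.04
  (x3 OR x5) AND NOT ((NOT x1 OR x2) OR x2) = min(a, b) on (0.56, 0.04) = 0.04
  → value = 0.0400
|0.0000 − 0.0400| = 0.040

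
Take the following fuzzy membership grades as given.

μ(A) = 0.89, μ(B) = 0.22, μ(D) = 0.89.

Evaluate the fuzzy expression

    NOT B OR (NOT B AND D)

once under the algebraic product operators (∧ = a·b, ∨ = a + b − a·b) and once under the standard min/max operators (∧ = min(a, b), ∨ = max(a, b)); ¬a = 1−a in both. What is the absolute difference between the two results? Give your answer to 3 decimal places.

Under algebraic product:
  NOT B = 1 − 0.2200 = 0.7800
  NOT B = 1 − 0.2200 = 0.7800
  NOT B AND D = a·b on (0.7800, 0.8900) = 0.6942
  NOT B OR (NOT B AND D) = a + b − a·b on (0.7800, 0.6942) = 0.9327
  → value = 0.9327
Under standard min/max:
  NOT B = 1 − 0.22 = 0.78
  NOT B = 1 − 0.22 = 0.78
  NOT B AND D = min(a, b) on (0.78, 0.89) = 0.78
  NOT B OR (NOT B AND D) = max(a, b) on (0.78, 0.78) = 0.78
  → value = 0.7800
|0.9327 − 0.7800| = 0.153

0.153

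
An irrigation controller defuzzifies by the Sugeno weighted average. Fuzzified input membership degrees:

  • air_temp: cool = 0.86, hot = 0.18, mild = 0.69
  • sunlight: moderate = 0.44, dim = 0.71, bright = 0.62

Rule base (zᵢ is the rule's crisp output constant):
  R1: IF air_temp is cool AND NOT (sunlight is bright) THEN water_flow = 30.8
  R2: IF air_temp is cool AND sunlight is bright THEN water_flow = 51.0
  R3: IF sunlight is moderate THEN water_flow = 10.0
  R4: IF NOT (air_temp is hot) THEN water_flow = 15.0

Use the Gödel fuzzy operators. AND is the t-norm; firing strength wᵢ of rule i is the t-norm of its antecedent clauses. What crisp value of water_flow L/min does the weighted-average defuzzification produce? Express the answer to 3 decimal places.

26.559

R1 (z=30.8): cool=0.86, ¬bright=1−0.62=0.38; AND[min(a, b)] → w = 0.38
R2 (z=51.0): cool=0.86, bright=0.62; AND[min(a, b)] → w = 0.62
R3 (z=10.0): moderate=0.44 → w = 0.44
R4 (z=15.0): ¬hot=1−0.18=0.82 → w = 0.82
Weighted average = (0.38·30.8 + 0.62·51.0 + 0.44·10.0 + 0.82·15.0) / (0.38 + 0.62 + 0.44 + 0.82)
  = 60.0240 / 2.2600 = 26.559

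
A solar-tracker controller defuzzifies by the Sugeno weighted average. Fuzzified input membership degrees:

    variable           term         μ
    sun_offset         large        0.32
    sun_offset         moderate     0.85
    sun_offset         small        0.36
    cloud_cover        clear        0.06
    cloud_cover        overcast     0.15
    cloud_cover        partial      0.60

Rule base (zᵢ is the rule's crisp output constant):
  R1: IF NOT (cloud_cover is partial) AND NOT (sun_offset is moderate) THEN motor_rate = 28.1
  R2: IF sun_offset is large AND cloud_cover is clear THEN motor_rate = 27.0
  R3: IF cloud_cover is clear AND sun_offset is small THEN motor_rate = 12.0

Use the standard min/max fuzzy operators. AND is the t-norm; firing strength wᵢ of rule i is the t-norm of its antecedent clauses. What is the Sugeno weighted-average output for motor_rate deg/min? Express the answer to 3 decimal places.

24.278

R1 (z=28.1): ¬partial=1−0.60=0.40, ¬moderate=1−0.85=0.15; AND[min(a, b)] → w = 0.15
R2 (z=27.0): large=0.32, clear=0.06; AND[min(a, b)] → w = 0.06
R3 (z=12.0): clear=0.06, small=0.36; AND[min(a, b)] → w = 0.06
Weighted average = (0.15·28.1 + 0.06·27.0 + 0.06·12.0) / (0.15 + 0.06 + 0.06)
  = 6.5550 / 0.2700 = 24.278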